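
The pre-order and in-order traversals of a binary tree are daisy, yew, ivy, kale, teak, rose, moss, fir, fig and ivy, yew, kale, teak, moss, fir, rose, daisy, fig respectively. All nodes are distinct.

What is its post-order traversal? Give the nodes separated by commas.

ivy, fir, moss, rose, teak, kale, yew, fig, daisy

The first element of pre-order is the root; it splits in-order into left and right subtrees.
Root daisy: left subtree has 7 nodes {ivy, yew, kale, teak, moss, fir, rose}, right has 1 {fig}.
  Root yew: left subtree has 1 node {ivy}, right has 5 {kale, teak, moss, fir, rose}.
    Root kale: left subtree has 0 nodes { }, right has 4 {teak, moss, fir, rose}.
      Root teak: left subtree has 0 nodes { }, right has 3 {moss, fir, rose}.
        Root rose: left subtree has 2 nodes {moss, fir}, right has 0 { }.
          Root moss: left subtree has 0 nodes { }, right has 1 {fir}.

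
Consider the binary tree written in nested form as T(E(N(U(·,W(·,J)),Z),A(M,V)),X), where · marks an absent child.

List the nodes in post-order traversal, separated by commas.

Post-order visits the left subtree, then the right subtree, then the node.
At T: go left to E.
  At E: go left to N.
    At N: go left to U.
      At U: no left child.
      At U: go right to W.
        At W: no left child.
        At W: go right to J.
          J is a leaf — visit J.
        Visit W.
      Visit U.
    At N: go right to Z.
      Z is a leaf — visit Z.
    Visit N.
  At E: go right to A.
    At A: go left to M.
      M is a leaf — visit M.
    At A: go right to V.
      V is a leaf — visit V.
    Visit A.
  Visit E.
At T: go right to X.
  X is a leaf — visit X.
Visit T.

J, W, U, Z, N, M, V, A, E, X, T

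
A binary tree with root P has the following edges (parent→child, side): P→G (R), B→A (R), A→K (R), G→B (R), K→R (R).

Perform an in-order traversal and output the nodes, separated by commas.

P, G, B, A, K, R

In-order visits the left subtree, then the node, then the right subtree.
At P: no left child.
Visit P.
At P: go right to G.
  At G: no left child.
  Visit G.
  At G: go right to B.
    At B: no left child.
    Visit B.
    At B: go right to A.
      At A: no left child.
      Visit A.
      At A: go right to K.
        At K: no left child.
        Visit K.
        At K: go right to R.
          R is a leaf — visit R.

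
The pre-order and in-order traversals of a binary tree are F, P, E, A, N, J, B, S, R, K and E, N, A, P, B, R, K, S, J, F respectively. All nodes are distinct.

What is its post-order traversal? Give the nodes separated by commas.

The first element of pre-order is the root; it splits in-order into left and right subtrees.
Root F: left subtree has 9 nodes {E, N, A, P, B, R, K, S, J}, right has 0 { }.
  Root P: left subtree has 3 nodes {E, N, A}, right has 5 {B, R, K, S, J}.
    Root E: left subtree has 0 nodes { }, right has 2 {N, A}.
      Root A: left subtree has 1 node {N}, right has 0 { }.
    Root J: left subtree has 4 nodes {B, R, K, S}, right has 0 { }.
      Root B: left subtree has 0 nodes { }, right has 3 {R, K, S}.
        Root S: left subtree has 2 nodes {R, K}, right has 0 { }.
          Root R: left subtree has 0 nodes { }, right has 1 {K}.

N, A, E, K, R, S, B, J, P, F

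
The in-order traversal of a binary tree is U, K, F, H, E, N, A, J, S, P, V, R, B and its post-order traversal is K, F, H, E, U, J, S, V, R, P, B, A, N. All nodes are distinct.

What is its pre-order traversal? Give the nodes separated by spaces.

The last element of post-order is the root; it splits in-order into left and right subtrees.
Root N: left subtree has 5 nodes {U, K, F, H, E}, right has 7 {A, J, S, P, V, R, B}.
  Root U: left subtree has 0 nodes { }, right has 4 {K, F, H, E}.
    Root E: left subtree has 3 nodes {K, F, H}, right has 0 { }.
      Root H: left subtree has 2 nodes {K, F}, right has 0 { }.
        Root F: left subtree has 1 node {K}, right has 0 { }.
  Root A: left subtree has 0 nodes { }, right has 6 {J, S, P, V, R, B}.
    Root B: left subtree has 5 nodes {J, S, P, V, R}, right has 0 { }.
      Root P: left subtree has 2 nodes {J, S}, right has 2 {V, R}.
        Root S: left subtree has 1 node {J}, right has 0 { }.
        Root R: left subtree has 1 node {V}, right has 0 { }.

N U E H F K A B P S J R V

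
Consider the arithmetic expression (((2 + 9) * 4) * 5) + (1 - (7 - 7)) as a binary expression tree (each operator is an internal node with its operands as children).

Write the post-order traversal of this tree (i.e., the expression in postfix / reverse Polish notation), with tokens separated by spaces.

Post-order on an expression tree gives postfix notation: for each operator, emit left operand, right operand, then the operator.

2 9 + 4 * 5 * 1 7 7 - - +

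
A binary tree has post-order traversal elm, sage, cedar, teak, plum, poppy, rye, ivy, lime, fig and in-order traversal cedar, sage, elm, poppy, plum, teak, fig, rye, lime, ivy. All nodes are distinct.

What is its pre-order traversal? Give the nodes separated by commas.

The last element of post-order is the root; it splits in-order into left and right subtrees.
Root fig: left subtree has 6 nodes {cedar, sage, elm, poppy, plum, teak}, right has 3 {rye, lime, ivy}.
  Root poppy: left subtree has 3 nodes {cedar, sage, elm}, right has 2 {plum, teak}.
    Root cedar: left subtree has 0 nodes { }, right has 2 {sage, elm}.
      Root sage: left subtree has 0 nodes { }, right has 1 {elm}.
    Root plum: left subtree has 0 nodes { }, right has 1 {teak}.
  Root lime: left subtree has 1 node {rye}, right has 1 {ivy}.

fig, poppy, cedar, sage, elm, plum, teak, lime, rye, ivy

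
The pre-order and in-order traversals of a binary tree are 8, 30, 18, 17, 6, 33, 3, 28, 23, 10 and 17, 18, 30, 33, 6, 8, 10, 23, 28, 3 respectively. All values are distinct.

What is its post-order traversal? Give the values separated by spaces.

The first element of pre-order is the root; it splits in-order into left and right subtrees.
Root 8: left subtree has 5 nodes {17, 18, 30, 33, 6}, right has 4 {10, 23, 28, 3}.
  Root 30: left subtree has 2 nodes {17, 18}, right has 2 {33, 6}.
    Root 18: left subtree has 1 node {17}, right has 0 { }.
    Root 6: left subtree has 1 node {33}, right has 0 { }.
  Root 3: left subtree has 3 nodes {10, 23, 28}, right has 0 { }.
    Root 28: left subtree has 2 nodes {10, 23}, right has 0 { }.
      Root 23: left subtree has 1 node {10}, right has 0 { }.

17 18 33 6 30 10 23 28 3 8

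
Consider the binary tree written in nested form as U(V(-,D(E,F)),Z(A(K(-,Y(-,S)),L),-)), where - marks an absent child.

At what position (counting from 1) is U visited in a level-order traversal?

1

Level-order visits nodes level by level from the root, left to right within each level.
Level 0: U
Level 1: V, Z
Level 2: D, A
Level 3: E, F, K, L
Level 4: Y
Level 5: S
Full level-order sequence: U, V, Z, D, A, E, F, K, L, Y, S.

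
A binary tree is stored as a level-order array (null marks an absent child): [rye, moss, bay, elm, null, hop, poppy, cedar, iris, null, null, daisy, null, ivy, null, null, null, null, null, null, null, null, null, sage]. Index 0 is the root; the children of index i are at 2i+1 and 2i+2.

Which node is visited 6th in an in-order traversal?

In-order visits the left subtree, then the node, then the right subtree.
At rye: go left to moss.
  At moss: go left to elm.
    At elm: go left to cedar.
      cedar is a leaf — visit cedar.
    Visit elm.
    At elm: go right to iris.
      iris is a leaf — visit iris.
  Visit moss.
  At moss: no right child.
Visit rye.
At rye: go right to bay.
  At bay: go left to hop.
    At hop: go left to daisy.
      At daisy: go left to sage.
        sage is a leaf — visit sage.
      Visit daisy.
      At daisy: no right child.
    Visit hop.
    At hop: no right child.
  Visit bay.
  At bay: go right to poppy.
    At poppy: go left to ivy.
      ivy is a leaf — visit ivy.
    Visit poppy.
    At poppy: no right child.
Full in-order sequence: cedar, elm, iris, moss, rye, sage, daisy, hop, bay, ivy, poppy.

sage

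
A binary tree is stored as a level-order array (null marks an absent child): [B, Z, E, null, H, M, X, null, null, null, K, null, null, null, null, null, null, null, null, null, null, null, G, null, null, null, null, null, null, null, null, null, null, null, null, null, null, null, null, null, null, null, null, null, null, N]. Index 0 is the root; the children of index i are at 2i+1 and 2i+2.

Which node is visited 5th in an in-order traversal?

G

In-order visits the left subtree, then the node, then the right subtree.
At B: go left to Z.
  At Z: no left child.
  Visit Z.
  At Z: go right to H.
    At H: no left child.
    Visit H.
    At H: go right to K.
      At K: no left child.
      Visit K.
      At K: go right to G.
        At G: go left to N.
          N is a leaf — visit N.
        Visit G.
        At G: no right child.
Visit B.
At B: go right to E.
  At E: go left to M.
    M is a leaf — visit M.
  Visit E.
  At E: go right to X.
    X is a leaf — visit X.
Full in-order sequence: Z, H, K, N, G, B, M, E, X.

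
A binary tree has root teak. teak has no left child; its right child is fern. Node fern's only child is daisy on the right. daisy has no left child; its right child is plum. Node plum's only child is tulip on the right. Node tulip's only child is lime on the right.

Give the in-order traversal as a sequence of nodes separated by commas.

In-order visits the left subtree, then the node, then the right subtree.
At teak: no left child.
Visit teak.
At teak: go right to fern.
  At fern: no left child.
  Visit fern.
  At fern: go right to daisy.
    At daisy: no left child.
    Visit daisy.
    At daisy: go right to plum.
      At plum: no left child.
      Visit plum.
      At plum: go right to tulip.
        At tulip: no left child.
        Visit tulip.
        At tulip: go right to lime.
          lime is a leaf — visit lime.

teak, fern, daisy, plum, tulip, lime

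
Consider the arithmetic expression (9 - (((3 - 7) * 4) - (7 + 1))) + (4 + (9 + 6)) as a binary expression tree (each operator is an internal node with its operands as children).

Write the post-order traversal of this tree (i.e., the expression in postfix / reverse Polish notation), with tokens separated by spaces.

Post-order on an expression tree gives postfix notation: for each operator, emit left operand, right operand, then the operator.

9 3 7 - 4 * 7 1 + - - 4 9 6 + + +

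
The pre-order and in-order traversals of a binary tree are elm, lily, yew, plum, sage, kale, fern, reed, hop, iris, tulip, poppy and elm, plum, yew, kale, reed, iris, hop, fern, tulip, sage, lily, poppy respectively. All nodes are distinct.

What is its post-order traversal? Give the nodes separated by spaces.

plum iris hop reed tulip fern kale sage yew poppy lily elm

The first element of pre-order is the root; it splits in-order into left and right subtrees.
Root elm: left subtree has 0 nodes { }, right has 11 {plum, yew, kale, reed, iris, hop, fern, tulip, sage, lily, poppy}.
  Root lily: left subtree has 9 nodes {plum, yew, kale, reed, iris, hop, fern, tulip, sage}, right has 1 {poppy}.
    Root yew: left subtree has 1 node {plum}, right has 7 {kale, reed, iris, hop, fern, tulip, sage}.
      Root sage: left subtree has 6 nodes {kale, reed, iris, hop, fern, tulip}, right has 0 { }.
        Root kale: left subtree has 0 nodes { }, right has 5 {reed, iris, hop, fern, tulip}.
          Root fern: left subtree has 3 nodes {reed, iris, hop}, right has 1 {tulip}.
            Root reed: left subtree has 0 nodes { }, right has 2 {iris, hop}.
              Root hop: left subtree has 1 node {iris}, right has 0 { }.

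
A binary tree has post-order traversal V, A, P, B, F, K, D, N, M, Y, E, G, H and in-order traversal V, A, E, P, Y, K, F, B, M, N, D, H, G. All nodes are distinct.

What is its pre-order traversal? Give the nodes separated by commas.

The last element of post-order is the root; it splits in-order into left and right subtrees.
Root H: left subtree has 11 nodes {V, A, E, P, Y, K, F, B, M, N, D}, right has 1 {G}.
  Root E: left subtree has 2 nodes {V, A}, right has 8 {P, Y, K, F, B, M, N, D}.
    Root A: left subtree has 1 node {V}, right has 0 { }.
    Root Y: left subtree has 1 node {P}, right has 6 {K, F, B, M, N, D}.
      Root M: left subtree has 3 nodes {K, F, B}, right has 2 {N, D}.
        Root K: left subtree has 0 nodes { }, right has 2 {F, B}.
          Root F: left subtree has 0 nodes { }, right has 1 {B}.
        Root N: left subtree has 0 nodes { }, right has 1 {D}.

H, E, A, V, Y, P, M, K, F, B, N, D, G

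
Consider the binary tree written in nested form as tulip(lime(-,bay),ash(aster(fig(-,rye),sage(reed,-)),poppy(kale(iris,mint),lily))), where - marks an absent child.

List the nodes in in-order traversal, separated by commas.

In-order visits the left subtree, then the node, then the right subtree.
At tulip: go left to lime.
  At lime: no left child.
  Visit lime.
  At lime: go right to bay.
    bay is a leaf — visit bay.
Visit tulip.
At tulip: go right to ash.
  At ash: go left to aster.
    At aster: go left to fig.
      At fig: no left child.
      Visit fig.
      At fig: go right to rye.
        rye is a leaf — visit rye.
    Visit aster.
    At aster: go right to sage.
      At sage: go left to reed.
        reed is a leaf — visit reed.
      Visit sage.
      At sage: no right child.
  Visit ash.
  At ash: go right to poppy.
    At poppy: go left to kale.
      At kale: go left to iris.
        iris is a leaf — visit iris.
      Visit kale.
      At kale: go right to mint.
        mint is a leaf — visit mint.
    Visit poppy.
    At poppy: go right to lily.
      lily is a leaf — visit lily.

lime, bay, tulip, fig, rye, aster, reed, sage, ash, iris, kale, mint, poppy, lily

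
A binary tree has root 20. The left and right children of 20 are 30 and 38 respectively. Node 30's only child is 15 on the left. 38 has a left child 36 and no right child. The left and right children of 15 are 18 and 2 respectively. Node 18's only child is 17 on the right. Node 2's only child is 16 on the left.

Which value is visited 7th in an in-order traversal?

In-order visits the left subtree, then the node, then the right subtree.
At 20: go left to 30.
  At 30: go left to 15.
    At 15: go left to 18.
      At 18: no left child.
      Visit 18.
      At 18: go right to 17.
        17 is a leaf — visit 17.
    Visit 15.
    At 15: go right to 2.
      At 2: go left to 16.
        16 is a leaf — visit 16.
      Visit 2.
      At 2: no right child.
  Visit 30.
  At 30: no right child.
Visit 20.
At 20: go right to 38.
  At 38: go left to 36.
    36 is a leaf — visit 36.
  Visit 38.
  At 38: no right child.
Full in-order sequence: 18, 17, 15, 16, 2, 30, 20, 36, 38.

20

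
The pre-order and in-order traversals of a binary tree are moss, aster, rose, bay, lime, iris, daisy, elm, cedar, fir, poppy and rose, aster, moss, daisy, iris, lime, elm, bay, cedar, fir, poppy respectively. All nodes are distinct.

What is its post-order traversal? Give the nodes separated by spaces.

rose aster daisy iris elm lime poppy fir cedar bay moss

The first element of pre-order is the root; it splits in-order into left and right subtrees.
Root moss: left subtree has 2 nodes {rose, aster}, right has 8 {daisy, iris, lime, elm, bay, cedar, fir, poppy}.
  Root aster: left subtree has 1 node {rose}, right has 0 { }.
  Root bay: left subtree has 4 nodes {daisy, iris, lime, elm}, right has 3 {cedar, fir, poppy}.
    Root lime: left subtree has 2 nodes {daisy, iris}, right has 1 {elm}.
      Root iris: left subtree has 1 node {daisy}, right has 0 { }.
    Root cedar: left subtree has 0 nodes { }, right has 2 {fir, poppy}.
      Root fir: left subtree has 0 nodes { }, right has 1 {poppy}.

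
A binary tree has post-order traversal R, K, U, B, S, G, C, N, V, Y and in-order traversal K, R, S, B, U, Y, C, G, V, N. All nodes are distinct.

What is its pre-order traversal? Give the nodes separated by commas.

Y, S, K, R, B, U, V, C, G, N

The last element of post-order is the root; it splits in-order into left and right subtrees.
Root Y: left subtree has 5 nodes {K, R, S, B, U}, right has 4 {C, G, V, N}.
  Root S: left subtree has 2 nodes {K, R}, right has 2 {B, U}.
    Root K: left subtree has 0 nodes { }, right has 1 {R}.
    Root B: left subtree has 0 nodes { }, right has 1 {U}.
  Root V: left subtree has 2 nodes {C, G}, right has 1 {N}.
    Root C: left subtree has 0 nodes { }, right has 1 {G}.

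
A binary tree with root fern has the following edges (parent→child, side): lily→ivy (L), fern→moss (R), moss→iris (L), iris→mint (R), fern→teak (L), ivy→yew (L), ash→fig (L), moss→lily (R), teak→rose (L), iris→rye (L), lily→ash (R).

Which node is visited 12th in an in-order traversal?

ash

In-order visits the left subtree, then the node, then the right subtree.
At fern: go left to teak.
  At teak: go left to rose.
    rose is a leaf — visit rose.
  Visit teak.
  At teak: no right child.
Visit fern.
At fern: go right to moss.
  At moss: go left to iris.
    At iris: go left to rye.
      rye is a leaf — visit rye.
    Visit iris.
    At iris: go right to mint.
      mint is a leaf — visit mint.
  Visit moss.
  At moss: go right to lily.
    At lily: go left to ivy.
      At ivy: go left to yew.
        yew is a leaf — visit yew.
      Visit ivy.
      At ivy: no right child.
    Visit lily.
    At lily: go right to ash.
      At ash: go left to fig.
        fig is a leaf — visit fig.
      Visit ash.
      At ash: no right child.
Full in-order sequence: rose, teak, fern, rye, iris, mint, moss, yew, ivy, lily, fig, ash.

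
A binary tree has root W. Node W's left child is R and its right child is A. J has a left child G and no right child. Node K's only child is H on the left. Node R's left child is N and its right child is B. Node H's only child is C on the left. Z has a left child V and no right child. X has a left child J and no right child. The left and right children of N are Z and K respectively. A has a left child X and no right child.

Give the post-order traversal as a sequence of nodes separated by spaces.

V Z C H K N B R G J X A W

Post-order visits the left subtree, then the right subtree, then the node.
At W: go left to R.
  At R: go left to N.
    At N: go left to Z.
      At Z: go left to V.
        V is a leaf — visit V.
      At Z: no right child.
      Visit Z.
    At N: go right to K.
      At K: go left to H.
        At H: go left to C.
          C is a leaf — visit C.
        At H: no right child.
        Visit H.
      At K: no right child.
      Visit K.
    Visit N.
  At R: go right to B.
    B is a leaf — visit B.
  Visit R.
At W: go right to A.
  At A: go left to X.
    At X: go left to J.
      At J: go left to G.
        G is a leaf — visit G.
      At J: no right child.
      Visit J.
    At X: no right child.
    Visit X.
  At A: no right child.
  Visit A.
Visit W.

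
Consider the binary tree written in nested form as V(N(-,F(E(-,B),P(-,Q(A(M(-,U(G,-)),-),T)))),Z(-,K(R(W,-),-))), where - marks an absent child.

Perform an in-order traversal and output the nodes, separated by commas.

N, E, B, F, P, M, G, U, A, Q, T, V, Z, W, R, K

In-order visits the left subtree, then the node, then the right subtree.
At V: go left to N.
  At N: no left child.
  Visit N.
  At N: go right to F.
    At F: go left to E.
      At E: no left child.
      Visit E.
      At E: go right to B.
        B is a leaf — visit B.
    Visit F.
    At F: go right to P.
      At P: no left child.
      Visit P.
      At P: go right to Q.
        At Q: go left to A.
          At A: go left to M.
            At M: no left child.
            Visit M.
            At M: go right to U.
              At U: go left to G.
                G is a leaf — visit G.
              Visit U.
              At U: no right child.
          Visit A.
          At A: no right child.
        Visit Q.
        At Q: go right to T.
          T is a leaf — visit T.
Visit V.
At V: go right to Z.
  At Z: no left child.
  Visit Z.
  At Z: go right to K.
    At K: go left to R.
      At R: go left to W.
        W is a leaf — visit W.
      Visit R.
      At R: no right child.
    Visit K.
    At K: no right child.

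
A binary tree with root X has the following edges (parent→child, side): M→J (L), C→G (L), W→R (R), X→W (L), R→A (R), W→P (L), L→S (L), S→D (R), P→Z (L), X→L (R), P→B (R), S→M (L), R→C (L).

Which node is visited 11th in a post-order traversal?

Post-order visits the left subtree, then the right subtree, then the node.
At X: go left to W.
  At W: go left to P.
    At P: go left to Z.
      Z is a leaf — visit Z.
    At P: go right to B.
      B is a leaf — visit B.
    Visit P.
  At W: go right to R.
    At R: go left to C.
      At C: go left to G.
        G is a leaf — visit G.
      At C: no right child.
      Visit C.
    At R: go right to A.
      A is a leaf — visit A.
    Visit R.
  Visit W.
At X: go right to L.
  At L: go left to S.
    At S: go left to M.
      At M: go left to J.
        J is a leaf — visit J.
      At M: no right child.
      Visit M.
    At S: go right to D.
      D is a leaf — visit D.
    Visit S.
  At L: no right child.
  Visit L.
Visit X.
Full post-order sequence: Z, B, P, G, C, A, R, W, J, M, D, S, L, X.

D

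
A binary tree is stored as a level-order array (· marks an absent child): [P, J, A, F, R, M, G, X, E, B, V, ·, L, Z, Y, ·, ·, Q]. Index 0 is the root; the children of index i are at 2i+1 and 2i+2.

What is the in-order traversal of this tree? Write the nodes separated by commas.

X, F, Q, E, J, B, R, V, P, M, L, A, Z, G, Y

In-order visits the left subtree, then the node, then the right subtree.
At P: go left to J.
  At J: go left to F.
    At F: go left to X.
      X is a leaf — visit X.
    Visit F.
    At F: go right to E.
      At E: go left to Q.
        Q is a leaf — visit Q.
      Visit E.
      At E: no right child.
  Visit J.
  At J: go right to R.
    At R: go left to B.
      B is a leaf — visit B.
    Visit R.
    At R: go right to V.
      V is a leaf — visit V.
Visit P.
At P: go right to A.
  At A: go left to M.
    At M: no left child.
    Visit M.
    At M: go right to L.
      L is a leaf — visit L.
  Visit A.
  At A: go right to G.
    At G: go left to Z.
      Z is a leaf — visit Z.
    Visit G.
    At G: go right to Y.
      Y is a leaf — visit Y.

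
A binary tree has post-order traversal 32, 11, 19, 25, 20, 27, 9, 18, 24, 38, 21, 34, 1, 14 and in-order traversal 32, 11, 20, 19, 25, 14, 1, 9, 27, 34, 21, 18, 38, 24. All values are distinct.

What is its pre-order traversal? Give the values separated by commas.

The last element of post-order is the root; it splits in-order into left and right subtrees.
Root 14: left subtree has 5 nodes {32, 11, 20, 19, 25}, right has 8 {1, 9, 27, 34, 21, 18, 38, 24}.
  Root 20: left subtree has 2 nodes {32, 11}, right has 2 {19, 25}.
    Root 11: left subtree has 1 node {32}, right has 0 { }.
    Root 25: left subtree has 1 node {19}, right has 0 { }.
  Root 1: left subtree has 0 nodes { }, right has 7 {9, 27, 34, 21, 18, 38, 24}.
    Root 34: left subtree has 2 nodes {9, 27}, right has 4 {21, 18, 38, 24}.
      Root 9: left subtree has 0 nodes { }, right has 1 {27}.
      Root 21: left subtree has 0 nodes { }, right has 3 {18, 38, 24}.
        Root 38: left subtree has 1 node {18}, right has 1 {24}.

14, 20, 11, 32, 25, 19, 1, 34, 9, 27, 21, 38, 18, 24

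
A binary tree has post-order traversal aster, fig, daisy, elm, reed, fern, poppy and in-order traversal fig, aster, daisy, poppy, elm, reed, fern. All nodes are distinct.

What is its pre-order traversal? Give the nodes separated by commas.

The last element of post-order is the root; it splits in-order into left and right subtrees.
Root poppy: left subtree has 3 nodes {fig, aster, daisy}, right has 3 {elm, reed, fern}.
  Root daisy: left subtree has 2 nodes {fig, aster}, right has 0 { }.
    Root fig: left subtree has 0 nodes { }, right has 1 {aster}.
  Root fern: left subtree has 2 nodes {elm, reed}, right has 0 { }.
    Root reed: left subtree has 1 node {elm}, right has 0 { }.

poppy, daisy, fig, aster, fern, reed, elm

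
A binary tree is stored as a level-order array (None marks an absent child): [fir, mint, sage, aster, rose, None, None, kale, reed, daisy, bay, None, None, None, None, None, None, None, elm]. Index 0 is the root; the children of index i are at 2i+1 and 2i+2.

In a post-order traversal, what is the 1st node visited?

kale

Post-order visits the left subtree, then the right subtree, then the node.
At fir: go left to mint.
  At mint: go left to aster.
    At aster: go left to kale.
      kale is a leaf — visit kale.
    At aster: go right to reed.
      At reed: no left child.
      At reed: go right to elm.
        elm is a leaf — visit elm.
      Visit reed.
    Visit aster.
  At mint: go right to rose.
    At rose: go left to daisy.
      daisy is a leaf — visit daisy.
    At rose: go right to bay.
      bay is a leaf — visit bay.
    Visit rose.
  Visit mint.
At fir: go right to sage.
  sage is a leaf — visit sage.
Visit fir.
Full post-order sequence: kale, elm, reed, aster, daisy, bay, rose, mint, sage, fir.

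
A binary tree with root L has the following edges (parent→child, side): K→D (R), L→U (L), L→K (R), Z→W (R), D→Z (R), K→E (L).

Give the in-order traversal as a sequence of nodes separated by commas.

In-order visits the left subtree, then the node, then the right subtree.
At L: go left to U.
  U is a leaf — visit U.
Visit L.
At L: go right to K.
  At K: go left to E.
    E is a leaf — visit E.
  Visit K.
  At K: go right to D.
    At D: no left child.
    Visit D.
    At D: go right to Z.
      At Z: no left child.
      Visit Z.
      At Z: go right to W.
        W is a leaf — visit W.

U, L, E, K, D, Z, W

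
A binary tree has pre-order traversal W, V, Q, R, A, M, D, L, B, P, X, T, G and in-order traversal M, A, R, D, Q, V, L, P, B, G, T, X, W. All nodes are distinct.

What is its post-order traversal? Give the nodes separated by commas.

The first element of pre-order is the root; it splits in-order into left and right subtrees.
Root W: left subtree has 12 nodes {M, A, R, D, Q, V, L, P, B, G, T, X}, right has 0 { }.
  Root V: left subtree has 5 nodes {M, A, R, D, Q}, right has 6 {L, P, B, G, T, X}.
    Root Q: left subtree has 4 nodes {M, A, R, D}, right has 0 { }.
      Root R: left subtree has 2 nodes {M, A}, right has 1 {D}.
        Root A: left subtree has 1 node {M}, right has 0 { }.
    Root L: left subtree has 0 nodes { }, right has 5 {P, B, G, T, X}.
      Root B: left subtree has 1 node {P}, right has 3 {G, T, X}.
        Root X: left subtree has 2 nodes {G, T}, right has 0 { }.
          Root T: left subtree has 1 node {G}, right has 0 { }.

M, A, D, R, Q, P, G, T, X, B, L, V, W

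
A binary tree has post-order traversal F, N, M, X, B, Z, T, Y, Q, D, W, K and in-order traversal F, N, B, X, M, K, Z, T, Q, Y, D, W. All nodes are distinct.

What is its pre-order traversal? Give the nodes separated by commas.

K, B, N, F, X, M, W, D, Q, T, Z, Y

The last element of post-order is the root; it splits in-order into left and right subtrees.
Root K: left subtree has 5 nodes {F, N, B, X, M}, right has 6 {Z, T, Q, Y, D, W}.
  Root B: left subtree has 2 nodes {F, N}, right has 2 {X, M}.
    Root N: left subtree has 1 node {F}, right has 0 { }.
    Root X: left subtree has 0 nodes { }, right has 1 {M}.
  Root W: left subtree has 5 nodes {Z, T, Q, Y, D}, right has 0 { }.
    Root D: left subtree has 4 nodes {Z, T, Q, Y}, right has 0 { }.
      Root Q: left subtree has 2 nodes {Z, T}, right has 1 {Y}.
        Root T: left subtree has 1 node {Z}, right has 0 { }.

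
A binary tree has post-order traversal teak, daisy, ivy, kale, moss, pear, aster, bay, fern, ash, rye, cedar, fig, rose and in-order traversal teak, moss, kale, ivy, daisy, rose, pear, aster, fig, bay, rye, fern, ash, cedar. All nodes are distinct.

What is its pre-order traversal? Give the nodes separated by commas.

rose, moss, teak, kale, ivy, daisy, fig, aster, pear, cedar, rye, bay, ash, fern

The last element of post-order is the root; it splits in-order into left and right subtrees.
Root rose: left subtree has 5 nodes {teak, moss, kale, ivy, daisy}, right has 8 {pear, aster, fig, bay, rye, fern, ash, cedar}.
  Root moss: left subtree has 1 node {teak}, right has 3 {kale, ivy, daisy}.
    Root kale: left subtree has 0 nodes { }, right has 2 {ivy, daisy}.
      Root ivy: left subtree has 0 nodes { }, right has 1 {daisy}.
  Root fig: left subtree has 2 nodes {pear, aster}, right has 5 {bay, rye, fern, ash, cedar}.
    Root aster: left subtree has 1 node {pear}, right has 0 { }.
    Root cedar: left subtree has 4 nodes {bay, rye, fern, ash}, right has 0 { }.
      Root rye: left subtree has 1 node {bay}, right has 2 {fern, ash}.
        Root ash: left subtree has 1 node {fern}, right has 0 { }.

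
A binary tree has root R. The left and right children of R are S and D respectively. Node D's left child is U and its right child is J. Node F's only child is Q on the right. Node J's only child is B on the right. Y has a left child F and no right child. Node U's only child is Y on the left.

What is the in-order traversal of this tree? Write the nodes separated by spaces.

S R F Q Y U D J B

In-order visits the left subtree, then the node, then the right subtree.
At R: go left to S.
  S is a leaf — visit S.
Visit R.
At R: go right to D.
  At D: go left to U.
    At U: go left to Y.
      At Y: go left to F.
        At F: no left child.
        Visit F.
        At F: go right to Q.
          Q is a leaf — visit Q.
      Visit Y.
      At Y: no right child.
    Visit U.
    At U: no right child.
  Visit D.
  At D: go right to J.
    At J: no left child.
    Visit J.
    At J: go right to B.
      B is a leaf — visit B.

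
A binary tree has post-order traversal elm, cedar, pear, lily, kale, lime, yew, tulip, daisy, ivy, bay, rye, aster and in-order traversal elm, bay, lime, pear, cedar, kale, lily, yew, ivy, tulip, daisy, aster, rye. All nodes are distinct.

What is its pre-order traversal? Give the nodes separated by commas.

The last element of post-order is the root; it splits in-order into left and right subtrees.
Root aster: left subtree has 11 nodes {elm, bay, lime, pear, cedar, kale, lily, yew, ivy, tulip, daisy}, right has 1 {rye}.
  Root bay: left subtree has 1 node {elm}, right has 9 {lime, pear, cedar, kale, lily, yew, ivy, tulip, daisy}.
    Root ivy: left subtree has 6 nodes {lime, pear, cedar, kale, lily, yew}, right has 2 {tulip, daisy}.
      Root yew: left subtree has 5 nodes {lime, pear, cedar, kale, lily}, right has 0 { }.
        Root lime: left subtree has 0 nodes { }, right has 4 {pear, cedar, kale, lily}.
          Root kale: left subtree has 2 nodes {pear, cedar}, right has 1 {lily}.
            Root pear: left subtree has 0 nodes { }, right has 1 {cedar}.
      Root daisy: left subtree has 1 node {tulip}, right has 0 { }.

aster, bay, elm, ivy, yew, lime, kale, pear, cedar, lily, daisy, tulip, rye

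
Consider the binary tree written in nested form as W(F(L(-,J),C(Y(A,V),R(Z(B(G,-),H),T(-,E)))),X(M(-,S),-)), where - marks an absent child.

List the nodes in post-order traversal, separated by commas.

Post-order visits the left subtree, then the right subtree, then the node.
At W: go left to F.
  At F: go left to L.
    At L: no left child.
    At L: go right to J.
      J is a leaf — visit J.
    Visit L.
  At F: go right to C.
    At C: go left to Y.
      At Y: go left to A.
        A is a leaf — visit A.
      At Y: go right to V.
        V is a leaf — visit V.
      Visit Y.
    At C: go right to R.
      At R: go left to Z.
        At Z: go left to B.
          At B: go left to G.
            G is a leaf — visit G.
          At B: no right child.
          Visit B.
        At Z: go right to H.
          H is a leaf — visit H.
        Visit Z.
      At R: go right to T.
        At T: no left child.
        At T: go right to E.
          E is a leaf — visit E.
        Visit T.
      Visit R.
    Visit C.
  Visit F.
At W: go right to X.
  At X: go left to M.
    At M: no left child.
    At M: go right to S.
      S is a leaf — visit S.
    Visit M.
  At X: no right child.
  Visit X.
Visit W.

J, L, A, V, Y, G, B, H, Z, E, T, R, C, F, S, M, X, W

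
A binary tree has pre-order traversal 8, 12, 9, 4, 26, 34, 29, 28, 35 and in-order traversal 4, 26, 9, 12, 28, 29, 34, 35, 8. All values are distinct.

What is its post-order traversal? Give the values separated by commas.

26, 4, 9, 28, 29, 35, 34, 12, 8

The first element of pre-order is the root; it splits in-order into left and right subtrees.
Root 8: left subtree has 8 nodes {4, 26, 9, 12, 28, 29, 34, 35}, right has 0 { }.
  Root 12: left subtree has 3 nodes {4, 26, 9}, right has 4 {28, 29, 34, 35}.
    Root 9: left subtree has 2 nodes {4, 26}, right has 0 { }.
      Root 4: left subtree has 0 nodes { }, right has 1 {26}.
    Root 34: left subtree has 2 nodes {28, 29}, right has 1 {35}.
      Root 29: left subtree has 1 node {28}, right has 0 { }.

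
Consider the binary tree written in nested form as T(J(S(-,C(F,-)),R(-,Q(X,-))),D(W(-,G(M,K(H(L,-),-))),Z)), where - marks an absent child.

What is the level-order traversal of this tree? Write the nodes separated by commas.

T, J, D, S, R, W, Z, C, Q, G, F, X, M, K, H, L

Level-order visits nodes level by level from the root, left to right within each level.
Level 0: T
Level 1: J, D
Level 2: S, R, W, Z
Level 3: C, Q, G
Level 4: F, X, M, K
Level 5: H
Level 6: L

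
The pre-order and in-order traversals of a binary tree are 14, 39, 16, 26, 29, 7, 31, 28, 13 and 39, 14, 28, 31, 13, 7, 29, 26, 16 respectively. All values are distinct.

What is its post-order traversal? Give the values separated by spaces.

The first element of pre-order is the root; it splits in-order into left and right subtrees.
Root 14: left subtree has 1 node {39}, right has 7 {28, 31, 13, 7, 29, 26, 16}.
  Root 16: left subtree has 6 nodes {28, 31, 13, 7, 29, 26}, right has 0 { }.
    Root 26: left subtree has 5 nodes {28, 31, 13, 7, 29}, right has 0 { }.
      Root 29: left subtree has 4 nodes {28, 31, 13, 7}, right has 0 { }.
        Root 7: left subtree has 3 nodes {28, 31, 13}, right has 0 { }.
          Root 31: left subtree has 1 node {28}, right has 1 {13}.

39 28 13 31 7 29 26 16 14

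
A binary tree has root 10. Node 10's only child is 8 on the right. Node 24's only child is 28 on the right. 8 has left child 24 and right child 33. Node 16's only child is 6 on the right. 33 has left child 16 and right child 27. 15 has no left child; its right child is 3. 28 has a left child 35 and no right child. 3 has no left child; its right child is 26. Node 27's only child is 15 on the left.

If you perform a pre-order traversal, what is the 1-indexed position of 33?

Pre-order visits the node, then its left subtree, then its right subtree.
Visit 10.
At 10: no left child.
At 10: go right to 8.
  Visit 8.
  At 8: go left to 24.
    Visit 24.
    At 24: no left child.
    At 24: go right to 28.
      Visit 28.
      At 28: go left to 35.
        35 is a leaf — visit 35.
      At 28: no right child.
  At 8: go right to 33.
    Visit 33.
    At 33: go left to 16.
      Visit 16.
      At 16: no left child.
      At 16: go right to 6.
        6 is a leaf — visit 6.
    At 33: go right to 27.
      Visit 27.
      At 27: go left to 15.
        Visit 15.
        At 15: no left child.
        At 15: go right to 3.
          Visit 3.
          At 3: no left child.
          At 3: go right to 26.
            26 is a leaf — visit 26.
      At 27: no right child.
Full pre-order sequence: 10, 8, 24, 28, 35, 33, 16, 6, 27, 15, 3, 26.

6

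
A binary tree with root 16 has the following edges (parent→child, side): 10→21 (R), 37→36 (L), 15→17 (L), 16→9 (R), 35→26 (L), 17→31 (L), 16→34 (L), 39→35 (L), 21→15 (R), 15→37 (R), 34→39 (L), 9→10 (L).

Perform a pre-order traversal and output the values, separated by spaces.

Pre-order visits the node, then its left subtree, then its right subtree.
Visit 16.
At 16: go left to 34.
  Visit 34.
  At 34: go left to 39.
    Visit 39.
    At 39: go left to 35.
      Visit 35.
      At 35: go left to 26.
        26 is a leaf — visit 26.
      At 35: no right child.
    At 39: no right child.
  At 34: no right child.
At 16: go right to 9.
  Visit 9.
  At 9: go left to 10.
    Visit 10.
    At 10: no left child.
    At 10: go right to 21.
      Visit 21.
      At 21: no left child.
      At 21: go right to 15.
        Visit 15.
        At 15: go left to 17.
          Visit 17.
          At 17: go left to 31.
            31 is a leaf — visit 31.
          At 17: no right child.
        At 15: go right to 37.
          Visit 37.
          At 37: go left to 36.
            36 is a leaf — visit 36.
          At 37: no right child.
  At 9: no right child.

16 34 39 35 26 9 10 21 15 17 31 37 36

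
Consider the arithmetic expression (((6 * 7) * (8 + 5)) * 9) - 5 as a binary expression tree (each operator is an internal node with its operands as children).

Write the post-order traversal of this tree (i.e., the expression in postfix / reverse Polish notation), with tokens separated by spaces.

6 7 * 8 5 + * 9 * 5 -

Post-order on an expression tree gives postfix notation: for each operator, emit left operand, right operand, then the operator.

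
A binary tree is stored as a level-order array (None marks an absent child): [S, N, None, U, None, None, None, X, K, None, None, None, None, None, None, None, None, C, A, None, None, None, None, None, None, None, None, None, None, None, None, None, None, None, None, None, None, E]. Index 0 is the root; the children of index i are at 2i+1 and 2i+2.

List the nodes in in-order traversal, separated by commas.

X, U, C, K, E, A, N, S

In-order visits the left subtree, then the node, then the right subtree.
At S: go left to N.
  At N: go left to U.
    At U: go left to X.
      X is a leaf — visit X.
    Visit U.
    At U: go right to K.
      At K: go left to C.
        C is a leaf — visit C.
      Visit K.
      At K: go right to A.
        At A: go left to E.
          E is a leaf — visit E.
        Visit A.
        At A: no right child.
  Visit N.
  At N: no right child.
Visit S.
At S: no right child.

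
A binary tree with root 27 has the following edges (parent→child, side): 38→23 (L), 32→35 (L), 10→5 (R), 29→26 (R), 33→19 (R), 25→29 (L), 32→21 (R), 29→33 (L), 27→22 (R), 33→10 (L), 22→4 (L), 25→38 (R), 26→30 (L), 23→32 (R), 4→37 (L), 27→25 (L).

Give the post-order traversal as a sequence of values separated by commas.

5, 10, 19, 33, 30, 26, 29, 35, 21, 32, 23, 38, 25, 37, 4, 22, 27

Post-order visits the left subtree, then the right subtree, then the node.
At 27: go left to 25.
  At 25: go left to 29.
    At 29: go left to 33.
      At 33: go left to 10.
        At 10: no left child.
        At 10: go right to 5.
          5 is a leaf — visit 5.
        Visit 10.
      At 33: go right to 19.
        19 is a leaf — visit 19.
      Visit 33.
    At 29: go right to 26.
      At 26: go left to 30.
        30 is a leaf — visit 30.
      At 26: no right child.
      Visit 26.
    Visit 29.
  At 25: go right to 38.
    At 38: go left to 23.
      At 23: no left child.
      At 23: go right to 32.
        At 32: go left to 35.
          35 is a leaf — visit 35.
        At 32: go right to 21.
          21 is a leaf — visit 21.
        Visit 32.
      Visit 23.
    At 38: no right child.
    Visit 38.
  Visit 25.
At 27: go right to 22.
  At 22: go left to 4.
    At 4: go left to 37.
      37 is a leaf — visit 37.
    At 4: no right child.
    Visit 4.
  At 22: no right child.
  Visit 22.
Visit 27.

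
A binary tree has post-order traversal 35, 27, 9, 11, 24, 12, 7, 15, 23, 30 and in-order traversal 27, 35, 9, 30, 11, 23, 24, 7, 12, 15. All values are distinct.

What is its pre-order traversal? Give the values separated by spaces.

30 9 27 35 23 11 15 7 24 12

The last element of post-order is the root; it splits in-order into left and right subtrees.
Root 30: left subtree has 3 nodes {27, 35, 9}, right has 6 {11, 23, 24, 7, 12, 15}.
  Root 9: left subtree has 2 nodes {27, 35}, right has 0 { }.
    Root 27: left subtree has 0 nodes { }, right has 1 {35}.
  Root 23: left subtree has 1 node {11}, right has 4 {24, 7, 12, 15}.
    Root 15: left subtree has 3 nodes {24, 7, 12}, right has 0 { }.
      Root 7: left subtree has 1 node {24}, right has 1 {12}.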